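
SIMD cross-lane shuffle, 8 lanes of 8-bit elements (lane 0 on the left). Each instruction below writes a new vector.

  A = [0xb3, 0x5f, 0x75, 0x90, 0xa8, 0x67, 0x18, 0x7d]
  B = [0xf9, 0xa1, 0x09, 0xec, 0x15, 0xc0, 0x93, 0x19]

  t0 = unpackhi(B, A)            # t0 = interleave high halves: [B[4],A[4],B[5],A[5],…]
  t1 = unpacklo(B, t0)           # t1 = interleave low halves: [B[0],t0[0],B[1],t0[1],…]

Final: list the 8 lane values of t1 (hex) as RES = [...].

RES = [0xf9, 0x15, 0xa1, 0xa8, 0x09, 0xc0, 0xec, 0x67]

t0 = [0x15, 0xa8, 0xc0, 0x67, 0x93, 0x18, 0x19, 0x7d]
t1 = [0xf9, 0x15, 0xa1, 0xa8, 0x09, 0xc0, 0xec, 0x67]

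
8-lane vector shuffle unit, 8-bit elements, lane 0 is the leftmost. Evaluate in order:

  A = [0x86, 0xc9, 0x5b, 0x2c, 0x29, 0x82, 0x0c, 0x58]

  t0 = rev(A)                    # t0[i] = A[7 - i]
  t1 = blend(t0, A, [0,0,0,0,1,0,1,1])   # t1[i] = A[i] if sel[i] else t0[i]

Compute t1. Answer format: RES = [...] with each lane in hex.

RES = [ 0x58  0x0c  0x82  0x29  0x29  0x5b  0x0c  0x58 ]

t0 = [0x58, 0x0c, 0x82, 0x29, 0x2c, 0x5b, 0xc9, 0x86]
t1 = [0x58, 0x0c, 0x82, 0x29, 0x29, 0x5b, 0x0c, 0x58]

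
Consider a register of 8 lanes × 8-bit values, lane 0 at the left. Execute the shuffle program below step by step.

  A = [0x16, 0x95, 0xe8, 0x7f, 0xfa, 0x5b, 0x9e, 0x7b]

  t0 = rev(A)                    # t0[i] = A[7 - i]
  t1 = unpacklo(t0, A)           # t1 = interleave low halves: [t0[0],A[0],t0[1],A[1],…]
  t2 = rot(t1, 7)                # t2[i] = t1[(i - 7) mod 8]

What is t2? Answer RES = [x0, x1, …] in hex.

  t0: 7b 9e 5b fa 7f e8 95 16
  t1: 7b 16 9e 95 5b e8 fa 7f
  t2: 16 9e 95 5b e8 fa 7f 7b

RES = [0x16, 0x9e, 0x95, 0x5b, 0xe8, 0xfa, 0x7f, 0x7b]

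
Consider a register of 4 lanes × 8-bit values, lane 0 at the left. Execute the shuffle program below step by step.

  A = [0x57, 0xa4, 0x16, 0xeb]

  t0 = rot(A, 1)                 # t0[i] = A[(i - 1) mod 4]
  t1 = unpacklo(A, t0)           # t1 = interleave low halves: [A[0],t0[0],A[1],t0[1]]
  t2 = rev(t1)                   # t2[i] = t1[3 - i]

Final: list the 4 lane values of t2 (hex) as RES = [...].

RES = [ 0x57  0xa4  0xeb  0x57 ]

t0 = [0xeb, 0x57, 0xa4, 0x16]
t1 = [0x57, 0xeb, 0xa4, 0x57]
t2 = [0x57, 0xa4, 0xeb, 0x57]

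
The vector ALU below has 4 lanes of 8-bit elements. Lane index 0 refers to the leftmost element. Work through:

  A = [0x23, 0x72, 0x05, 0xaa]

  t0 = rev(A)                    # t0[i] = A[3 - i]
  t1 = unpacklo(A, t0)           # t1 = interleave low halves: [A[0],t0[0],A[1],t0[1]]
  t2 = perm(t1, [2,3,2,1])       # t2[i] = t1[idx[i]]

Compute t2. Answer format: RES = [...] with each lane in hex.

  t0: aa 05 72 23
  t1: 23 aa 72 05
  t2: 72 05 72 aa

RES = [0x72, 0x05, 0x72, 0xaa]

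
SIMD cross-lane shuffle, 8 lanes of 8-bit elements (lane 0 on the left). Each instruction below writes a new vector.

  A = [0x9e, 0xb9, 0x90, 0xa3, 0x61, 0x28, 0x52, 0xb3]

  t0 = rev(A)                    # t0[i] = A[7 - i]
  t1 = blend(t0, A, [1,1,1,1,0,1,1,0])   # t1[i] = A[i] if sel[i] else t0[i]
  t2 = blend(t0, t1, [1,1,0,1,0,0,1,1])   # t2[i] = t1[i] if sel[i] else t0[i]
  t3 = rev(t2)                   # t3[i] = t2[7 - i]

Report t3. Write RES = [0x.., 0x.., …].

RES = [0x9e, 0x52, 0x90, 0xa3, 0xa3, 0x28, 0xb9, 0x9e]

  t0: b3 52 28 61 a3 90 b9 9e
  t1: 9e b9 90 a3 a3 28 52 9e
  t2: 9e b9 28 a3 a3 90 52 9e
  t3: 9e 52 90 a3 a3 28 b9 9e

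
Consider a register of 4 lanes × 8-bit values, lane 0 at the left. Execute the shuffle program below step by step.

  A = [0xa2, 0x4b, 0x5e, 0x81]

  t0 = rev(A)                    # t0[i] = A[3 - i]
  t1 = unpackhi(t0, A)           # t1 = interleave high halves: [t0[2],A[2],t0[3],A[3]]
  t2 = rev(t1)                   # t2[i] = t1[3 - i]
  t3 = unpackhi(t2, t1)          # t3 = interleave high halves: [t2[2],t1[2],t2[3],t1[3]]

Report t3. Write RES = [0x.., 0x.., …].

RES = [0x5e, 0xa2, 0x4b, 0x81]

  t0: 81 5e 4b a2
  t1: 4b 5e a2 81
  t2: 81 a2 5e 4b
  t3: 5e a2 4b 81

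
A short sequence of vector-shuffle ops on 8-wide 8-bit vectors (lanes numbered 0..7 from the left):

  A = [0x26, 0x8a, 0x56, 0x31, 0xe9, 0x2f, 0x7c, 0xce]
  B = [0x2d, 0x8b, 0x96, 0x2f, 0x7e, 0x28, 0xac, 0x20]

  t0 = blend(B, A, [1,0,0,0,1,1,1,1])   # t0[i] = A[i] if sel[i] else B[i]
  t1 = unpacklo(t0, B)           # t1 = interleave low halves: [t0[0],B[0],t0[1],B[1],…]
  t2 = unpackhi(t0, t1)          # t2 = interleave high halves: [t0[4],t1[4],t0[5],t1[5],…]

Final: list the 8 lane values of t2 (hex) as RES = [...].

RES = [ 0xe9  0x96  0x2f  0x96  0x7c  0x2f  0xce  0x2f ]

  t0: 26 8b 96 2f e9 2f 7c ce
  t1: 26 2d 8b 8b 96 96 2f 2f
  t2: e9 96 2f 96 7c 2f ce 2f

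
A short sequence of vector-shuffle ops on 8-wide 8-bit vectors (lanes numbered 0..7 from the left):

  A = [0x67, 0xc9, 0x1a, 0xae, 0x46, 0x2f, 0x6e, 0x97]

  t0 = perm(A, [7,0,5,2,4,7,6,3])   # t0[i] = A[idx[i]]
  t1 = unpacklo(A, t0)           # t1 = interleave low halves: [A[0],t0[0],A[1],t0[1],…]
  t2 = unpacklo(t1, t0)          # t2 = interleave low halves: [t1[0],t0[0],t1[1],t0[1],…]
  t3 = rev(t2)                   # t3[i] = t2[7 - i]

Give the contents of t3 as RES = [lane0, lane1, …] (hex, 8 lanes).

t0 = [0x97, 0x67, 0x2f, 0x1a, 0x46, 0x97, 0x6e, 0xae]
t1 = [0x67, 0x97, 0xc9, 0x67, 0x1a, 0x2f, 0xae, 0x1a]
t2 = [0x67, 0x97, 0x97, 0x67, 0xc9, 0x2f, 0x67, 0x1a]
t3 = [0x1a, 0x67, 0x2f, 0xc9, 0x67, 0x97, 0x97, 0x67]

RES = [0x1a, 0x67, 0x2f, 0xc9, 0x67, 0x97, 0x97, 0x67]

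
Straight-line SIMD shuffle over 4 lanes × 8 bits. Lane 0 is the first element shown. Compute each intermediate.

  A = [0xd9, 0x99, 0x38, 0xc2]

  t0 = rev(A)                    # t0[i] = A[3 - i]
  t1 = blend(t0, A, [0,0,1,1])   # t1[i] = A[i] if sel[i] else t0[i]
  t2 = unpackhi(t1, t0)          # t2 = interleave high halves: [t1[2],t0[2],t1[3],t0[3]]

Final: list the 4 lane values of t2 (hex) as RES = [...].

RES = [ 0x38  0x99  0xc2  0xd9 ]

→ t0 |c2|38|99|d9|
→ t1 |c2|38|38|c2|
→ t2 |38|99|c2|d9|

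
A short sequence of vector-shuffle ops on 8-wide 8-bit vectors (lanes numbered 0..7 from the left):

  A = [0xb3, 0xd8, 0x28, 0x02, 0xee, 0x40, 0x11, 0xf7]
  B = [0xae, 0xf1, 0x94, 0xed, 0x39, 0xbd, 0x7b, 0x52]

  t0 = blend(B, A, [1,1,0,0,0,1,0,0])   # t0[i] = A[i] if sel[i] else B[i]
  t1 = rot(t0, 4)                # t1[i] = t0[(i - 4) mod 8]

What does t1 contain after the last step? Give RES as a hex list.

t0 = [0xb3, 0xd8, 0x94, 0xed, 0x39, 0x40, 0x7b, 0x52]
t1 = [0x39, 0x40, 0x7b, 0x52, 0xb3, 0xd8, 0x94, 0xed]

RES = [ 0x39  0x40  0x7b  0x52  0xb3  0xd8  0x94  0xed ]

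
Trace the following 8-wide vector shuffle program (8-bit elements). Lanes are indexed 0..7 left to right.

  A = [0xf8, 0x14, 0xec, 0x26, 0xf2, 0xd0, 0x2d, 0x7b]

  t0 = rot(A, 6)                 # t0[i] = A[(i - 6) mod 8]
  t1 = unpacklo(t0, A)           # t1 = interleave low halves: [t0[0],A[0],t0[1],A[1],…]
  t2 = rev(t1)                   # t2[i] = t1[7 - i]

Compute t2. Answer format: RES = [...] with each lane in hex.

RES = [ 0x26  0xd0  0xec  0xf2  0x14  0x26  0xf8  0xec ]

  t0: ec 26 f2 d0 2d 7b f8 14
  t1: ec f8 26 14 f2 ec d0 26
  t2: 26 d0 ec f2 14 26 f8 ec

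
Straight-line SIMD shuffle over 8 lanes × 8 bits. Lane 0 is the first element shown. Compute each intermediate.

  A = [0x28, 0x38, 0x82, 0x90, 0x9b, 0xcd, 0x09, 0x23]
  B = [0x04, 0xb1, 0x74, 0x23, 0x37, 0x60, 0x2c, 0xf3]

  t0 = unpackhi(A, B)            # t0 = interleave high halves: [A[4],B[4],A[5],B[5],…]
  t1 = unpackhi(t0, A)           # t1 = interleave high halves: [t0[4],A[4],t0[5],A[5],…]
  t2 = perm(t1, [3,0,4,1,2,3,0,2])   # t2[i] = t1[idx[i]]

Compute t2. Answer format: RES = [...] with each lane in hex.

RES = [0xcd, 0x09, 0x23, 0x9b, 0x2c, 0xcd, 0x09, 0x2c]

→ t0 |9b|37|cd|60|09|2c|23|f3|
→ t1 |09|9b|2c|cd|23|09|f3|23|
→ t2 |cd|09|23|9b|2c|cd|09|2c|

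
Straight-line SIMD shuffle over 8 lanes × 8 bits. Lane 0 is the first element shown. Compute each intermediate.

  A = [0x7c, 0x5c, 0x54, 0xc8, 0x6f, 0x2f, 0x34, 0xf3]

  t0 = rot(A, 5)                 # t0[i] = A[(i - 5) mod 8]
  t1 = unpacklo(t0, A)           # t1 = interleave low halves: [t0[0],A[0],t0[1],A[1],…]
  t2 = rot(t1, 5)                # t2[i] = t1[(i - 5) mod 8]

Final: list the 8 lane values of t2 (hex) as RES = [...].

RES = [ 0x5c  0x2f  0x54  0x34  0xc8  0xc8  0x7c  0x6f ]

→ t0 |c8|6f|2f|34|f3|7c|5c|54|
→ t1 |c8|7c|6f|5c|2f|54|34|c8|
→ t2 |5c|2f|54|34|c8|c8|7c|6f|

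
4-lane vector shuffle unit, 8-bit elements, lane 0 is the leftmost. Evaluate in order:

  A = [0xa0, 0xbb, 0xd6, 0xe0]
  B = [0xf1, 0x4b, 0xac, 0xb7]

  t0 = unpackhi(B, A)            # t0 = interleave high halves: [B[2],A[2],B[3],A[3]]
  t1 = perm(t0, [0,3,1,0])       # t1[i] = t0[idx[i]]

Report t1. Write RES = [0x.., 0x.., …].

t0 = [0xac, 0xd6, 0xb7, 0xe0]
t1 = [0xac, 0xe0, 0xd6, 0xac]

RES = [ 0xac  0xe0  0xd6  0xac ]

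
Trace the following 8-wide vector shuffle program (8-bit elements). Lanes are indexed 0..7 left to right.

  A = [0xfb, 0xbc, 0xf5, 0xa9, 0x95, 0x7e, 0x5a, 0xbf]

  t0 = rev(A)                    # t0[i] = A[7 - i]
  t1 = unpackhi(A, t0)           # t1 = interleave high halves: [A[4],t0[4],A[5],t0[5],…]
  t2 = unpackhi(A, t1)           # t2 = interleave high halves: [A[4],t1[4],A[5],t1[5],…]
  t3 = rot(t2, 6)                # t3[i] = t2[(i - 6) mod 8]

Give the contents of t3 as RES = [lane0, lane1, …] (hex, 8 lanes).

RES = [ 0x7e  0xbc  0x5a  0xbf  0xbf  0xfb  0x95  0x5a ]

→ t0 |bf|5a|7e|95|a9|f5|bc|fb|
→ t1 |95|a9|7e|f5|5a|bc|bf|fb|
→ t2 |95|5a|7e|bc|5a|bf|bf|fb|
→ t3 |7e|bc|5a|bf|bf|fb|95|5a|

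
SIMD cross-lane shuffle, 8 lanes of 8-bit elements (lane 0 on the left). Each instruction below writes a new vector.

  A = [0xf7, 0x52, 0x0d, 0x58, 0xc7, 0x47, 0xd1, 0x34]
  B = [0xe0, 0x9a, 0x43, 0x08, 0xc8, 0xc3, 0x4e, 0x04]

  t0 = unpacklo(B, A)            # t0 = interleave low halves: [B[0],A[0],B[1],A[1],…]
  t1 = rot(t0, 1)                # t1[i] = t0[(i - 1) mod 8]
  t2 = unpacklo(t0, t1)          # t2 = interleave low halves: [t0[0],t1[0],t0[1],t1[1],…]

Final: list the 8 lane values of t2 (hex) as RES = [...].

RES = [ 0xe0  0x58  0xf7  0xe0  0x9a  0xf7  0x52  0x9a ]

  t0: e0 f7 9a 52 43 0d 08 58
  t1: 58 e0 f7 9a 52 43 0d 08
  t2: e0 58 f7 e0 9a f7 52 9a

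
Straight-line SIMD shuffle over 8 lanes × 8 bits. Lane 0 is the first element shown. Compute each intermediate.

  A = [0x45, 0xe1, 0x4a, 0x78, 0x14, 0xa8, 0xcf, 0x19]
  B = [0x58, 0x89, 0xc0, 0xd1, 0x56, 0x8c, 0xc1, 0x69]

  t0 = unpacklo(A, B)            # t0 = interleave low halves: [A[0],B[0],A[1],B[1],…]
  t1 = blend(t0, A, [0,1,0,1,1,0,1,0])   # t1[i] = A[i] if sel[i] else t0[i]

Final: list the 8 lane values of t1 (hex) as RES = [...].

RES = [0x45, 0xe1, 0xe1, 0x78, 0x14, 0xc0, 0xcf, 0xd1]

t0 = [0x45, 0x58, 0xe1, 0x89, 0x4a, 0xc0, 0x78, 0xd1]
t1 = [0x45, 0xe1, 0xe1, 0x78, 0x14, 0xc0, 0xcf, 0xd1]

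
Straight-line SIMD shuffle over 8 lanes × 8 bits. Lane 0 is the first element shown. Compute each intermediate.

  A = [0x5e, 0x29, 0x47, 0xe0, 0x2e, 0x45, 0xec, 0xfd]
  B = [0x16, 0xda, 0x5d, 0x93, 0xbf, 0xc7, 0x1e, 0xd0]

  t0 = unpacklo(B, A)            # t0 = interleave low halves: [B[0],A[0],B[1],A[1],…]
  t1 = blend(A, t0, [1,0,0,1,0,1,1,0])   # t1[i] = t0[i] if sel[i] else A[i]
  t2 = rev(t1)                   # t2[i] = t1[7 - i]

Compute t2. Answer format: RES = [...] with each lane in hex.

RES = [0xfd, 0x93, 0x47, 0x2e, 0x29, 0x47, 0x29, 0x16]

  t0: 16 5e da 29 5d 47 93 e0
  t1: 16 29 47 29 2e 47 93 fd
  t2: fd 93 47 2e 29 47 29 16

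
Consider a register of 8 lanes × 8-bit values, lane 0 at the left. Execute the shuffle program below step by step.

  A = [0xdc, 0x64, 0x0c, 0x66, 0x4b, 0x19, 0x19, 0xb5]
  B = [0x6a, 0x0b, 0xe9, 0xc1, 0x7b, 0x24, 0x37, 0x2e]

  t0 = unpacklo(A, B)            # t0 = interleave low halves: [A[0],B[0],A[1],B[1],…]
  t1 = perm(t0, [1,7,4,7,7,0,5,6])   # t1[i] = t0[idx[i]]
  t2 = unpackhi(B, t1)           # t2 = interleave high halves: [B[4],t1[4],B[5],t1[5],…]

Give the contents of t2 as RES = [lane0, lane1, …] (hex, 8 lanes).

→ t0 |dc|6a|64|0b|0c|e9|66|c1|
→ t1 |6a|c1|0c|c1|c1|dc|e9|66|
→ t2 |7b|c1|24|dc|37|e9|2e|66|

RES = [ 0x7b  0xc1  0x24  0xdc  0x37  0xe9  0x2e  0x66 ]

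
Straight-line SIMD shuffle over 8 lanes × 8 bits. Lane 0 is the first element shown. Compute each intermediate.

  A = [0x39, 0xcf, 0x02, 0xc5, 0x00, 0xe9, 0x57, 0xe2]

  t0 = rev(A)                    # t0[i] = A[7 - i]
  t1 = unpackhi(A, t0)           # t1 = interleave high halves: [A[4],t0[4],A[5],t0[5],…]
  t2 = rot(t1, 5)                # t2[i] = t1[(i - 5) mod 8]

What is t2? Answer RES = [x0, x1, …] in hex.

t0 = [0xe2, 0x57, 0xe9, 0x00, 0xc5, 0x02, 0xcf, 0x39]
t1 = [0x00, 0xc5, 0xe9, 0x02, 0x57, 0xcf, 0xe2, 0x39]
t2 = [0x02, 0x57, 0xcf, 0xe2, 0x39, 0x00, 0xc5, 0xe9]

RES = [ 0x02  0x57  0xcf  0xe2  0x39  0x00  0xc5  0xe9 ]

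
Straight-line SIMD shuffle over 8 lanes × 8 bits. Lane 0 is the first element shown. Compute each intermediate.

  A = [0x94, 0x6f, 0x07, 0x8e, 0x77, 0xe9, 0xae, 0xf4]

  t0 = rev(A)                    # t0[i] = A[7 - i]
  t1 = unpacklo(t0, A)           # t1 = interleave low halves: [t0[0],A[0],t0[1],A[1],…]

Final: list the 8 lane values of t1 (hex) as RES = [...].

  t0: f4 ae e9 77 8e 07 6f 94
  t1: f4 94 ae 6f e9 07 77 8e

RES = [ 0xf4  0x94  0xae  0x6f  0xe9  0x07  0x77  0x8e ]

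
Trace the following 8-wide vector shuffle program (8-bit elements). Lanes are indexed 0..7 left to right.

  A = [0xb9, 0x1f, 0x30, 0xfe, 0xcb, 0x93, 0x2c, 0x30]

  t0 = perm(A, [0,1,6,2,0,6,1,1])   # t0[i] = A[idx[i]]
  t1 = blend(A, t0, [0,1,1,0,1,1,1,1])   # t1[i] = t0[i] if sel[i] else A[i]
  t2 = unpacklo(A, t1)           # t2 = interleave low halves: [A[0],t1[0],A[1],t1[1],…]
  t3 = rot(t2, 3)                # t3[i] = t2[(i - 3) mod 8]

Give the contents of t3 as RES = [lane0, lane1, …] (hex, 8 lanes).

RES = [0x2c, 0xfe, 0xfe, 0xb9, 0xb9, 0x1f, 0x1f, 0x30]

t0 = [0xb9, 0x1f, 0x2c, 0x30, 0xb9, 0x2c, 0x1f, 0x1f]
t1 = [0xb9, 0x1f, 0x2c, 0xfe, 0xb9, 0x2c, 0x1f, 0x1f]
t2 = [0xb9, 0xb9, 0x1f, 0x1f, 0x30, 0x2c, 0xfe, 0xfe]
t3 = [0x2c, 0xfe, 0xfe, 0xb9, 0xb9, 0x1f, 0x1f, 0x30]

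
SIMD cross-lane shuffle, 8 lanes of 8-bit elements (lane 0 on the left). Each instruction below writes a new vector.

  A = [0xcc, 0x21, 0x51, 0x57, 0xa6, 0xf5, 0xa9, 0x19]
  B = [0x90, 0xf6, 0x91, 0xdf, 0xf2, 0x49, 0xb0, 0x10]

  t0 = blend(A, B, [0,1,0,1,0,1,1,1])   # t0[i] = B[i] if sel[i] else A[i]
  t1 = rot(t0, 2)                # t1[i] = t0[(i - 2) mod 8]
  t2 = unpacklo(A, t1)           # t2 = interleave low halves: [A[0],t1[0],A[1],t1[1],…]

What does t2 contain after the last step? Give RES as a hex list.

RES = [ 0xcc  0xb0  0x21  0x10  0x51  0xcc  0x57  0xf6 ]

  t0: cc f6 51 df a6 49 b0 10
  t1: b0 10 cc f6 51 df a6 49
  t2: cc b0 21 10 51 cc 57 f6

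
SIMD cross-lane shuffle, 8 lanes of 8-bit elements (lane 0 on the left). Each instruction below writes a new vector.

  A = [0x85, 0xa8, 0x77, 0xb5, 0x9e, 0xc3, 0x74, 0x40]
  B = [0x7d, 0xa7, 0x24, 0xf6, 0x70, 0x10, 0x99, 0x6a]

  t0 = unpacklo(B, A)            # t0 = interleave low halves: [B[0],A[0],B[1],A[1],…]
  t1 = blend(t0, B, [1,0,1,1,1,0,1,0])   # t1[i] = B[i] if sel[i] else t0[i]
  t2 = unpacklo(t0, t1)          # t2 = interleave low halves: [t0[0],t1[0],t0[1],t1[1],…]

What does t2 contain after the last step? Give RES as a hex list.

RES = [ 0x7d  0x7d  0x85  0x85  0xa7  0x24  0xa8  0xf6 ]

  t0: 7d 85 a7 a8 24 77 f6 b5
  t1: 7d 85 24 f6 70 77 99 b5
  t2: 7d 7d 85 85 a7 24 a8 f6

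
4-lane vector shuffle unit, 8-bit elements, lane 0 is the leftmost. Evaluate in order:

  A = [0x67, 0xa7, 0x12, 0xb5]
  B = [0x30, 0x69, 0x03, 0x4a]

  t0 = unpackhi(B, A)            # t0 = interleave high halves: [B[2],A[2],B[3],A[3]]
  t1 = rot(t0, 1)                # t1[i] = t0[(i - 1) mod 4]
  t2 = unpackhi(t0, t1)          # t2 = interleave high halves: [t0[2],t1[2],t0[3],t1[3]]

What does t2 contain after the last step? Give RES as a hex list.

RES = [ 0x4a  0x12  0xb5  0x4a ]

→ t0 |03|12|4a|b5|
→ t1 |b5|03|12|4a|
→ t2 |4a|12|b5|4a|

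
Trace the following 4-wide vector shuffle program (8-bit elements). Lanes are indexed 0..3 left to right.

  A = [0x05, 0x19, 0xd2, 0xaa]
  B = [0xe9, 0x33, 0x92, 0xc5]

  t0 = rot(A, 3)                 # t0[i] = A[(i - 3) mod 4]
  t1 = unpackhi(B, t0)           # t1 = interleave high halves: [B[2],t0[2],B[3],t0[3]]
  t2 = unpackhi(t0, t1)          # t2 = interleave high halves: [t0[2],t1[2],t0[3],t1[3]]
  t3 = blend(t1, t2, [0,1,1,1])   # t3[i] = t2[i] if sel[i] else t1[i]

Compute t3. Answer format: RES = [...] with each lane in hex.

t0 = [0x19, 0xd2, 0xaa, 0x05]
t1 = [0x92, 0xaa, 0xc5, 0x05]
t2 = [0xaa, 0xc5, 0x05, 0x05]
t3 = [0x92, 0xc5, 0x05, 0x05]

RES = [ 0x92  0xc5  0x05  0x05 ]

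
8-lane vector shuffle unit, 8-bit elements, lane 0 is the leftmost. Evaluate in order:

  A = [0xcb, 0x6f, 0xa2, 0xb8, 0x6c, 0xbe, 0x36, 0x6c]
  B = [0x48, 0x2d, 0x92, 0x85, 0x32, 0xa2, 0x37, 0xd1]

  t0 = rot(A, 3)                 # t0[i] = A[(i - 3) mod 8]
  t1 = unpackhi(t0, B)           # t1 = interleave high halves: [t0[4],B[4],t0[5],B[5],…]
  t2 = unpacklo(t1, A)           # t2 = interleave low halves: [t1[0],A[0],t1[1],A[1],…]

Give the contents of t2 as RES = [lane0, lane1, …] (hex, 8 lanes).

  t0: be 36 6c cb 6f a2 b8 6c
  t1: 6f 32 a2 a2 b8 37 6c d1
  t2: 6f cb 32 6f a2 a2 a2 b8

RES = [0x6f, 0xcb, 0x32, 0x6f, 0xa2, 0xa2, 0xa2, 0xb8]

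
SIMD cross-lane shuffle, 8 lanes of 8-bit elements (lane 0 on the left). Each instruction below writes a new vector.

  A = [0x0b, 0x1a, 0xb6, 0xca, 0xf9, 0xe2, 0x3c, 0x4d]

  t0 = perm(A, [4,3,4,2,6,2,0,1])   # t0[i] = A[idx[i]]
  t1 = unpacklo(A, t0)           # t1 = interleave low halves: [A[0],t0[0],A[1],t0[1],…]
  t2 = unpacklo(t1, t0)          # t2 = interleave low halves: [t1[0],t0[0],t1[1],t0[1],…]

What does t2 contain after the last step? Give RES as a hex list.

RES = [ 0x0b  0xf9  0xf9  0xca  0x1a  0xf9  0xca  0xb6 ]

  t0: f9 ca f9 b6 3c b6 0b 1a
  t1: 0b f9 1a ca b6 f9 ca b6
  t2: 0b f9 f9 ca 1a f9 ca b6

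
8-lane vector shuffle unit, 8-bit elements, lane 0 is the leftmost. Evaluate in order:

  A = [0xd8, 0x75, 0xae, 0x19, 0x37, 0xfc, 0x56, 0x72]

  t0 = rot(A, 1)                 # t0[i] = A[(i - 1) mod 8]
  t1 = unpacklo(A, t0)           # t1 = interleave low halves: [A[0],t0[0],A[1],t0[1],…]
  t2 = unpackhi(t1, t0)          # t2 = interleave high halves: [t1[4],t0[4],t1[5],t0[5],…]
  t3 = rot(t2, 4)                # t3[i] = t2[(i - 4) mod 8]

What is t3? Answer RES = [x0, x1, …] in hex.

→ t0 |72|d8|75|ae|19|37|fc|56|
→ t1 |d8|72|75|d8|ae|75|19|ae|
→ t2 |ae|19|75|37|19|fc|ae|56|
→ t3 |19|fc|ae|56|ae|19|75|37|

RES = [0x19, 0xfc, 0xae, 0x56, 0xae, 0x19, 0x75, 0x37]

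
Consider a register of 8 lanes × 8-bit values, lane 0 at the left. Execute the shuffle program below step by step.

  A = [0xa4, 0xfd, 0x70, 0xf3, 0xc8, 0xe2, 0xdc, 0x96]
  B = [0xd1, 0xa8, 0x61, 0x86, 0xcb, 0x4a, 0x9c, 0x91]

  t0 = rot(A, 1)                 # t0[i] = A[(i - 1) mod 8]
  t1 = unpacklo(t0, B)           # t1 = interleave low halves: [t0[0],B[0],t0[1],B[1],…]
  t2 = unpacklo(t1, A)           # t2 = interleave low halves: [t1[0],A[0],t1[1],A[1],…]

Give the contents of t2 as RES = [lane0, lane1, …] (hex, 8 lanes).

→ t0 |96|a4|fd|70|f3|c8|e2|dc|
→ t1 |96|d1|a4|a8|fd|61|70|86|
→ t2 |96|a4|d1|fd|a4|70|a8|f3|

RES = [0x96, 0xa4, 0xd1, 0xfd, 0xa4, 0x70, 0xa8, 0xf3]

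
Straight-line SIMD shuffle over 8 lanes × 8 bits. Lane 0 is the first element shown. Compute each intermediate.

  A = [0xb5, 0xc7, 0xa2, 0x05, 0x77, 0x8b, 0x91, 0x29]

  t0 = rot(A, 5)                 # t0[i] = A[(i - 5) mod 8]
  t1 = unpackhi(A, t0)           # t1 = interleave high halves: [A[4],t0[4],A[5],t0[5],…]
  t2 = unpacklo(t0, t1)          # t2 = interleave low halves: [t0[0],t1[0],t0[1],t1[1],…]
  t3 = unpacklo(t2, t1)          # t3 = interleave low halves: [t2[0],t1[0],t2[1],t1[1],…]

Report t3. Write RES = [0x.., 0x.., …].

t0 = [0x05, 0x77, 0x8b, 0x91, 0x29, 0xb5, 0xc7, 0xa2]
t1 = [0x77, 0x29, 0x8b, 0xb5, 0x91, 0xc7, 0x29, 0xa2]
t2 = [0x05, 0x77, 0x77, 0x29, 0x8b, 0x8b, 0x91, 0xb5]
t3 = [0x05, 0x77, 0x77, 0x29, 0x77, 0x8b, 0x29, 0xb5]

RES = [ 0x05  0x77  0x77  0x29  0x77  0x8b  0x29  0xb5 ]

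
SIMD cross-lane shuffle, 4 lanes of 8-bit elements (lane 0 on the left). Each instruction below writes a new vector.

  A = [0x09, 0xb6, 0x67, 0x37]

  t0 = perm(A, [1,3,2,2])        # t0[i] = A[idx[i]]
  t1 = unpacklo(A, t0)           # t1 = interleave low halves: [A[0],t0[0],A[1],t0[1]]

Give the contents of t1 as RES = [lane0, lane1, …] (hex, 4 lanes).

RES = [0x09, 0xb6, 0xb6, 0x37]

→ t0 |b6|37|67|67|
→ t1 |09|b6|b6|37|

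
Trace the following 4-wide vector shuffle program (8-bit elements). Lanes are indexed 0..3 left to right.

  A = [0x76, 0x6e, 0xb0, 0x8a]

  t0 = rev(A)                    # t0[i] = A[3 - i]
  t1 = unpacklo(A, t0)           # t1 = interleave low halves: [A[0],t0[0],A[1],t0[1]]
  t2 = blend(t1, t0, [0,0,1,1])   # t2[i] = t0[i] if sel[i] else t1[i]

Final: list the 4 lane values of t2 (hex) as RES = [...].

RES = [0x76, 0x8a, 0x6e, 0x76]

  t0: 8a b0 6e 76
  t1: 76 8a 6e b0
  t2: 76 8a 6e 76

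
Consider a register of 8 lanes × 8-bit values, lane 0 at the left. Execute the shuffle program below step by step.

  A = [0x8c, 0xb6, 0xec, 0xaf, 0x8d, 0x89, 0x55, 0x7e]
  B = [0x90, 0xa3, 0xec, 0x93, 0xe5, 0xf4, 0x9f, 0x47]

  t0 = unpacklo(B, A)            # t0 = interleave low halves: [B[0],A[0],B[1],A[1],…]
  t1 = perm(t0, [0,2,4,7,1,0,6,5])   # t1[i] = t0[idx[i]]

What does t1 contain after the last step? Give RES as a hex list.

RES = [ 0x90  0xa3  0xec  0xaf  0x8c  0x90  0x93  0xec ]

→ t0 |90|8c|a3|b6|ec|ec|93|af|
→ t1 |90|a3|ec|af|8c|90|93|ec|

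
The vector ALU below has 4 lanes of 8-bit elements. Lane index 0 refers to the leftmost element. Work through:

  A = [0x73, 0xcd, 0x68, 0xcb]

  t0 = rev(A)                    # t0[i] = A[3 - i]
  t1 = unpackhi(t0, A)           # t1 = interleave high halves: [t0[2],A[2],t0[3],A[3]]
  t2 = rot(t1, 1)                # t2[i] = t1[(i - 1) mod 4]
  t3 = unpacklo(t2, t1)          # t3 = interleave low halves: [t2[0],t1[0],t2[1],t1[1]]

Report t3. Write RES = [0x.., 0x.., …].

RES = [0xcb, 0xcd, 0xcd, 0x68]

  t0: cb 68 cd 73
  t1: cd 68 73 cb
  t2: cb cd 68 73
  t3: cb cd cd 68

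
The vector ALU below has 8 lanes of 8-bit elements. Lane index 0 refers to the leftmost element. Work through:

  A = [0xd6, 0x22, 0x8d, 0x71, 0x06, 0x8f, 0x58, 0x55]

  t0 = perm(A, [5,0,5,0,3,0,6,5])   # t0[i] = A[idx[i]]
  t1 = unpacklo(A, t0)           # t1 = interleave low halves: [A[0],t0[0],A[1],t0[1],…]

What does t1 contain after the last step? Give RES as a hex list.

RES = [0xd6, 0x8f, 0x22, 0xd6, 0x8d, 0x8f, 0x71, 0xd6]

→ t0 |8f|d6|8f|d6|71|d6|58|8f|
→ t1 |d6|8f|22|d6|8d|8f|71|d6|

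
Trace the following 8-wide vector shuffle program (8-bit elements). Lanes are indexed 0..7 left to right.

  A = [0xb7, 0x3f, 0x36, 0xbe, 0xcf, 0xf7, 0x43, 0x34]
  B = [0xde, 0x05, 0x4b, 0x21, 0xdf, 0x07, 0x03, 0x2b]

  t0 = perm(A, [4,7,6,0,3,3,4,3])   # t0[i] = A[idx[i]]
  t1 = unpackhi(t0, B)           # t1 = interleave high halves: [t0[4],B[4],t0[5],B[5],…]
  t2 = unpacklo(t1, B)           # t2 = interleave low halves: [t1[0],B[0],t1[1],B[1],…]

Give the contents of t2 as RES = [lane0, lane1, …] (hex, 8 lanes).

→ t0 |cf|34|43|b7|be|be|cf|be|
→ t1 |be|df|be|07|cf|03|be|2b|
→ t2 |be|de|df|05|be|4b|07|21|

RES = [0xbe, 0xde, 0xdf, 0x05, 0xbe, 0x4b, 0x07, 0x21]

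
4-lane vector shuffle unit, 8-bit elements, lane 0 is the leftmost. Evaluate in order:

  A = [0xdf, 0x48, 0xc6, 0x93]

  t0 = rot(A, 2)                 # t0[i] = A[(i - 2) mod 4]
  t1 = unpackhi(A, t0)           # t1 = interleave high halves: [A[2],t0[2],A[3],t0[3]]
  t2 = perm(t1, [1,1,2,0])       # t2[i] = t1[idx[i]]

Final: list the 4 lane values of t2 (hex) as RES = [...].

RES = [0xdf, 0xdf, 0x93, 0xc6]

  t0: c6 93 df 48
  t1: c6 df 93 48
  t2: df df 93 c6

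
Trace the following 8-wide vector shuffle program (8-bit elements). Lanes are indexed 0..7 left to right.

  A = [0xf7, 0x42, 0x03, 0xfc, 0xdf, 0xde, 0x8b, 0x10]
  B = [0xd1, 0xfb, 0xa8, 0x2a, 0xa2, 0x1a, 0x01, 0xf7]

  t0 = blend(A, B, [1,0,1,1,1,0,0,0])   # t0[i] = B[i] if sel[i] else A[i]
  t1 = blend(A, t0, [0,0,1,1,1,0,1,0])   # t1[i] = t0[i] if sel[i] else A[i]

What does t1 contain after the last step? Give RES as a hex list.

→ t0 |d1|42|a8|2a|a2|de|8b|10|
→ t1 |f7|42|a8|2a|a2|de|8b|10|

RES = [0xf7, 0x42, 0xa8, 0x2a, 0xa2, 0xde, 0x8b, 0x10]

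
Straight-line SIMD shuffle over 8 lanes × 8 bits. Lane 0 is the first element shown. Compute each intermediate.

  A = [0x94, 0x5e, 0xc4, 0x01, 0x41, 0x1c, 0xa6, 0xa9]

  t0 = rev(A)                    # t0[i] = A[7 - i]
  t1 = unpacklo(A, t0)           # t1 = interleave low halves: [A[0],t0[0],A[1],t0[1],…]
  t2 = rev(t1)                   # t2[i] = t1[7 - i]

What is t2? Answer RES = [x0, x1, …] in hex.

RES = [ 0x41  0x01  0x1c  0xc4  0xa6  0x5e  0xa9  0x94 ]

t0 = [0xa9, 0xa6, 0x1c, 0x41, 0x01, 0xc4, 0x5e, 0x94]
t1 = [0x94, 0xa9, 0x5e, 0xa6, 0xc4, 0x1c, 0x01, 0x41]
t2 = [0x41, 0x01, 0x1c, 0xc4, 0xa6, 0x5e, 0xa9, 0x94]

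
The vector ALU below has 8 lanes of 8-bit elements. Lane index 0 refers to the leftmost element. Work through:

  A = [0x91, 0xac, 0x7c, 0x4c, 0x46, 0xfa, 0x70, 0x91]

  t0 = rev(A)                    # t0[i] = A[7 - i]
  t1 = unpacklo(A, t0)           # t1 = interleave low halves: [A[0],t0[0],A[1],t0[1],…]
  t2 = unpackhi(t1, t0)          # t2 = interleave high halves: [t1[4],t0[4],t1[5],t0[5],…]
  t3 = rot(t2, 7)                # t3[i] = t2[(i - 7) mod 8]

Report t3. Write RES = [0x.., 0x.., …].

RES = [ 0x4c  0xfa  0x7c  0x4c  0xac  0x46  0x91  0x7c ]

  t0: 91 70 fa 46 4c 7c ac 91
  t1: 91 91 ac 70 7c fa 4c 46
  t2: 7c 4c fa 7c 4c ac 46 91
  t3: 4c fa 7c 4c ac 46 91 7c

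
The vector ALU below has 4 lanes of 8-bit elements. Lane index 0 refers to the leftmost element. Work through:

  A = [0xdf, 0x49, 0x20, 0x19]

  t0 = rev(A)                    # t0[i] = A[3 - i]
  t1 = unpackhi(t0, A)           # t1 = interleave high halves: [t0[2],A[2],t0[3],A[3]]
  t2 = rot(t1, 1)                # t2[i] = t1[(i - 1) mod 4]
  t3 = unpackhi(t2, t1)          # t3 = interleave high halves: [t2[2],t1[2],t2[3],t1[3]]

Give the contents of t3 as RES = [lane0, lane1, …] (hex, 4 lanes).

RES = [ 0x20  0xdf  0xdf  0x19 ]

→ t0 |19|20|49|df|
→ t1 |49|20|df|19|
→ t2 |19|49|20|df|
→ t3 |20|df|df|19|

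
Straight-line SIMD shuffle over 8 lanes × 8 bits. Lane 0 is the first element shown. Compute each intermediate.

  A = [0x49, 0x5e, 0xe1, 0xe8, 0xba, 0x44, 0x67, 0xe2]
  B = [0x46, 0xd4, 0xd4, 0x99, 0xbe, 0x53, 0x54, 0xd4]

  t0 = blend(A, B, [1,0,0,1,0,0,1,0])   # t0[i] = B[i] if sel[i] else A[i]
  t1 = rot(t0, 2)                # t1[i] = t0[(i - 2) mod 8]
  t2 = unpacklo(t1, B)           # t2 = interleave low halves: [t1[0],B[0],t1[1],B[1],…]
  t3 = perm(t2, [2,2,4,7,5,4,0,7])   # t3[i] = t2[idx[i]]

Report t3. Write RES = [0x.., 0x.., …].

  t0: 46 5e e1 99 ba 44 54 e2
  t1: 54 e2 46 5e e1 99 ba 44
  t2: 54 46 e2 d4 46 d4 5e 99
  t3: e2 e2 46 99 d4 46 54 99

RES = [0xe2, 0xe2, 0x46, 0x99, 0xd4, 0x46, 0x54, 0x99]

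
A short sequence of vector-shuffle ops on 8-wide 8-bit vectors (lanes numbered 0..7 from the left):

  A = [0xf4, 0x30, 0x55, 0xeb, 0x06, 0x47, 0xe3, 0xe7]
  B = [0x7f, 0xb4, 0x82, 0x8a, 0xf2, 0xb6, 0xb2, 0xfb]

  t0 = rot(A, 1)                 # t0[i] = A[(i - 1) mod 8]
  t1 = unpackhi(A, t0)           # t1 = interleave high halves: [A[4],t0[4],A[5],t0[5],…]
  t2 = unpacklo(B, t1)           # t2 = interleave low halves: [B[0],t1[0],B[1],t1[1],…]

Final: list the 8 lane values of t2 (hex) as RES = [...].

RES = [0x7f, 0x06, 0xb4, 0xeb, 0x82, 0x47, 0x8a, 0x06]

t0 = [0xe7, 0xf4, 0x30, 0x55, 0xeb, 0x06, 0x47, 0xe3]
t1 = [0x06, 0xeb, 0x47, 0x06, 0xe3, 0x47, 0xe7, 0xe3]
t2 = [0x7f, 0x06, 0xb4, 0xeb, 0x82, 0x47, 0x8a, 0x06]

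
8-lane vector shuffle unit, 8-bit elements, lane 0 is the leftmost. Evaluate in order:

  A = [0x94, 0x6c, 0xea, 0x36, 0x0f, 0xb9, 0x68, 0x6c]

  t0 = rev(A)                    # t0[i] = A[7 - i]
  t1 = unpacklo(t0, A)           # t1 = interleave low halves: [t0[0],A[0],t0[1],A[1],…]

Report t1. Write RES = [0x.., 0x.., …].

→ t0 |6c|68|b9|0f|36|ea|6c|94|
→ t1 |6c|94|68|6c|b9|ea|0f|36|

RES = [0x6c, 0x94, 0x68, 0x6c, 0xb9, 0xea, 0x0f, 0x36]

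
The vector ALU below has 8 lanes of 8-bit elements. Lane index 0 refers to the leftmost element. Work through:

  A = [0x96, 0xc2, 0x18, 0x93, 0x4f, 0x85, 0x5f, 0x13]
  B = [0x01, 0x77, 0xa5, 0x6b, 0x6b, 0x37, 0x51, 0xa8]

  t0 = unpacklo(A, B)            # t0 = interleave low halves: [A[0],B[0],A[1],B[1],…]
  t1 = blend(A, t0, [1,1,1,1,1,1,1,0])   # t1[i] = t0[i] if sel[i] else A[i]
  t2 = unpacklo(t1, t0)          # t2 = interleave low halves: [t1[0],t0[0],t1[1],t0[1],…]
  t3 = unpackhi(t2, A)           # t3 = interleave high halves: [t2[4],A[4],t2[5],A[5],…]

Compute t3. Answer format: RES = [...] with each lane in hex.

RES = [ 0xc2  0x4f  0xc2  0x85  0x77  0x5f  0x77  0x13 ]

  t0: 96 01 c2 77 18 a5 93 6b
  t1: 96 01 c2 77 18 a5 93 13
  t2: 96 96 01 01 c2 c2 77 77
  t3: c2 4f c2 85 77 5f 77 13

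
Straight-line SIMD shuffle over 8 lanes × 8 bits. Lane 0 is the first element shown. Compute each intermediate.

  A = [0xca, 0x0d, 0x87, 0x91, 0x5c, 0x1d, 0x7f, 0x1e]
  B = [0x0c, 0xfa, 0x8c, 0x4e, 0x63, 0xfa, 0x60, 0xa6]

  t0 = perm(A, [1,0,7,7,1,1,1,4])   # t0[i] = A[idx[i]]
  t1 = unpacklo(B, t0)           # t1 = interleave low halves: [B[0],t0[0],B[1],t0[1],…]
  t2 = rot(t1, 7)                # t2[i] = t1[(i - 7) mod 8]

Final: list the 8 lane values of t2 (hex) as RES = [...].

RES = [ 0x0d  0xfa  0xca  0x8c  0x1e  0x4e  0x1e  0x0c ]

→ t0 |0d|ca|1e|1e|0d|0d|0d|5c|
→ t1 |0c|0d|fa|ca|8c|1e|4e|1e|
→ t2 |0d|fa|ca|8c|1e|4e|1e|0c|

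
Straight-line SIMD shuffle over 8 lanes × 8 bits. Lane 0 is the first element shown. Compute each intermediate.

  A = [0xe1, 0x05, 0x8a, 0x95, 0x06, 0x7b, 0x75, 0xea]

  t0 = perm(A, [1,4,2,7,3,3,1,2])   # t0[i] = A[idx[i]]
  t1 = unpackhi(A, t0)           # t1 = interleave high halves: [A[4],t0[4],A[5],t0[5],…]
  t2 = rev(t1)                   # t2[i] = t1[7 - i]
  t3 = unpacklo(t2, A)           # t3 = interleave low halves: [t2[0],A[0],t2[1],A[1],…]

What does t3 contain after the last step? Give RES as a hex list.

RES = [ 0x8a  0xe1  0xea  0x05  0x05  0x8a  0x75  0x95 ]

t0 = [0x05, 0x06, 0x8a, 0xea, 0x95, 0x95, 0x05, 0x8a]
t1 = [0x06, 0x95, 0x7b, 0x95, 0x75, 0x05, 0xea, 0x8a]
t2 = [0x8a, 0xea, 0x05, 0x75, 0x95, 0x7b, 0x95, 0x06]
t3 = [0x8a, 0xe1, 0xea, 0x05, 0x05, 0x8a, 0x75, 0x95]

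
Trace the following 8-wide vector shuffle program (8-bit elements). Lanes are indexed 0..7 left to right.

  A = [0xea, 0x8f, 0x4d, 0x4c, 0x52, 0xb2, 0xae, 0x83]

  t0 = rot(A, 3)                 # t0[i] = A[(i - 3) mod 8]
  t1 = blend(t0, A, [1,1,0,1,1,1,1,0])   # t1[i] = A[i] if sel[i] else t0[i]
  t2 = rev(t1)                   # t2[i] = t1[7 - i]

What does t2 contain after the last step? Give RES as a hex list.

  t0: b2 ae 83 ea 8f 4d 4c 52
  t1: ea 8f 83 4c 52 b2 ae 52
  t2: 52 ae b2 52 4c 83 8f ea

RES = [0x52, 0xae, 0xb2, 0x52, 0x4c, 0x83, 0x8f, 0xea]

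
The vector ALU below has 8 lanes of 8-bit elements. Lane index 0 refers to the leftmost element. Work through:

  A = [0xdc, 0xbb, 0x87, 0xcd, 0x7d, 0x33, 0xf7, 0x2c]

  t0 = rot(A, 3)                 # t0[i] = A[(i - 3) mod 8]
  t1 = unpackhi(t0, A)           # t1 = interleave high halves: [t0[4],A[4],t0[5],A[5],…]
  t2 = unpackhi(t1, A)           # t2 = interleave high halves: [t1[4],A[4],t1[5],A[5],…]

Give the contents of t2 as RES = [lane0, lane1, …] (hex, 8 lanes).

RES = [ 0xcd  0x7d  0xf7  0x33  0x7d  0xf7  0x2c  0x2c ]

→ t0 |33|f7|2c|dc|bb|87|cd|7d|
→ t1 |bb|7d|87|33|cd|f7|7d|2c|
→ t2 |cd|7d|f7|33|7d|f7|2c|2c|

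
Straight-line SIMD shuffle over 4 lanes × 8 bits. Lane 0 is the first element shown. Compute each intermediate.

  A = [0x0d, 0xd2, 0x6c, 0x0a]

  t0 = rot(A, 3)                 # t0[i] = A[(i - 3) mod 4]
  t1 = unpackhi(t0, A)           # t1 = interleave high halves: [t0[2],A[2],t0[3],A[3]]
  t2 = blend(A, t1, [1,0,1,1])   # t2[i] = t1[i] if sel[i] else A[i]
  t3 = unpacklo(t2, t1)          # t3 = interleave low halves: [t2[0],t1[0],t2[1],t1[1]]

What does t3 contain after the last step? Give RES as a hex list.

→ t0 |d2|6c|0a|0d|
→ t1 |0a|6c|0d|0a|
→ t2 |0a|d2|0d|0a|
→ t3 |0a|0a|d2|6c|

RES = [0x0a, 0x0a, 0xd2, 0x6c]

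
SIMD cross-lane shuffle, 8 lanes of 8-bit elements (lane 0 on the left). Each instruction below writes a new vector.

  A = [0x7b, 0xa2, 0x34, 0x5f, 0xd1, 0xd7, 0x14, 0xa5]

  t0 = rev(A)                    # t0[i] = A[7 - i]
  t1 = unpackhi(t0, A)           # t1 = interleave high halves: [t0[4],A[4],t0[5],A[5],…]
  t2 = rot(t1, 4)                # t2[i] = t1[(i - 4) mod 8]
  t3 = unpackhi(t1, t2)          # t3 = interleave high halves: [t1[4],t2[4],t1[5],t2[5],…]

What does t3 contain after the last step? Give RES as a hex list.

  t0: a5 14 d7 d1 5f 34 a2 7b
  t1: 5f d1 34 d7 a2 14 7b a5
  t2: a2 14 7b a5 5f d1 34 d7
  t3: a2 5f 14 d1 7b 34 a5 d7

RES = [0xa2, 0x5f, 0x14, 0xd1, 0x7b, 0x34, 0xa5, 0xd7]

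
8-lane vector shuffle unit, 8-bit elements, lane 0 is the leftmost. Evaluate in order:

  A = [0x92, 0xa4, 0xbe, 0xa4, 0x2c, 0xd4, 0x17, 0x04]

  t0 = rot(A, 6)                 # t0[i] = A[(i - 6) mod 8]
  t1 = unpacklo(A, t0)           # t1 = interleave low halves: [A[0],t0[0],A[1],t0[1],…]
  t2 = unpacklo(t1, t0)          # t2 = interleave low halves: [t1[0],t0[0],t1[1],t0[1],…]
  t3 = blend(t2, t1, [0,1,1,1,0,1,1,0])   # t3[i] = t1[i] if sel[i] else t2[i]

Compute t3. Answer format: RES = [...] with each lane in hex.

RES = [ 0x92  0xbe  0xa4  0xa4  0xa4  0x2c  0xa4  0xd4 ]

→ t0 |be|a4|2c|d4|17|04|92|a4|
→ t1 |92|be|a4|a4|be|2c|a4|d4|
→ t2 |92|be|be|a4|a4|2c|a4|d4|
→ t3 |92|be|a4|a4|a4|2c|a4|d4|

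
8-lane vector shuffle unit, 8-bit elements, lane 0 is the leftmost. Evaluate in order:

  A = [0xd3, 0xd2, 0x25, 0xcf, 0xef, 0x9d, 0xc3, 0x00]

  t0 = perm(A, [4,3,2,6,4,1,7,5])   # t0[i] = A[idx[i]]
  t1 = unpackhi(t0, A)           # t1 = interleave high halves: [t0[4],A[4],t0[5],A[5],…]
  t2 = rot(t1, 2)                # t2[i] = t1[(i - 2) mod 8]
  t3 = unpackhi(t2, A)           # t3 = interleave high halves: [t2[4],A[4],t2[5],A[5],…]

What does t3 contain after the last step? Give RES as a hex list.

→ t0 |ef|cf|25|c3|ef|d2|00|9d|
→ t1 |ef|ef|d2|9d|00|c3|9d|00|
→ t2 |9d|00|ef|ef|d2|9d|00|c3|
→ t3 |d2|ef|9d|9d|00|c3|c3|00|

RES = [ 0xd2  0xef  0x9d  0x9d  0x00  0xc3  0xc3  0x00 ]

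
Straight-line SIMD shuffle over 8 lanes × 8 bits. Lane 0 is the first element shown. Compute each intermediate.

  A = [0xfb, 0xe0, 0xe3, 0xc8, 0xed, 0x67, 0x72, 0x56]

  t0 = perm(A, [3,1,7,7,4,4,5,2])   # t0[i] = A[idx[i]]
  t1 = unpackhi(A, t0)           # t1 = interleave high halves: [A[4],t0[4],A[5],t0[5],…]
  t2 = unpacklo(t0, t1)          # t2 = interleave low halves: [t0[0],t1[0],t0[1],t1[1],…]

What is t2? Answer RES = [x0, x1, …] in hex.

→ t0 |c8|e0|56|56|ed|ed|67|e3|
→ t1 |ed|ed|67|ed|72|67|56|e3|
→ t2 |c8|ed|e0|ed|56|67|56|ed|

RES = [ 0xc8  0xed  0xe0  0xed  0x56  0x67  0x56  0xed ]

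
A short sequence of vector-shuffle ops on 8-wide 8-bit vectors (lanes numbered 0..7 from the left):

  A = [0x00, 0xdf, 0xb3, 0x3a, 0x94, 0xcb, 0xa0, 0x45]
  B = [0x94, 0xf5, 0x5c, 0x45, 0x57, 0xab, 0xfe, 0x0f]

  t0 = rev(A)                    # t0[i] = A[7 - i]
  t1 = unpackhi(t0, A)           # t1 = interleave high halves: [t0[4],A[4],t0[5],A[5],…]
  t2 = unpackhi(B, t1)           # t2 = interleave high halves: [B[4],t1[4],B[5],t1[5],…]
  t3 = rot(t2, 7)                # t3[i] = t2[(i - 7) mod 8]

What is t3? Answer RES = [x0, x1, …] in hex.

RES = [ 0xdf  0xab  0xa0  0xfe  0x00  0x0f  0x45  0x57 ]

t0 = [0x45, 0xa0, 0xcb, 0x94, 0x3a, 0xb3, 0xdf, 0x00]
t1 = [0x3a, 0x94, 0xb3, 0xcb, 0xdf, 0xa0, 0x00, 0x45]
t2 = [0x57, 0xdf, 0xab, 0xa0, 0xfe, 0x00, 0x0f, 0x45]
t3 = [0xdf, 0xab, 0xa0, 0xfe, 0x00, 0x0f, 0x45, 0x57]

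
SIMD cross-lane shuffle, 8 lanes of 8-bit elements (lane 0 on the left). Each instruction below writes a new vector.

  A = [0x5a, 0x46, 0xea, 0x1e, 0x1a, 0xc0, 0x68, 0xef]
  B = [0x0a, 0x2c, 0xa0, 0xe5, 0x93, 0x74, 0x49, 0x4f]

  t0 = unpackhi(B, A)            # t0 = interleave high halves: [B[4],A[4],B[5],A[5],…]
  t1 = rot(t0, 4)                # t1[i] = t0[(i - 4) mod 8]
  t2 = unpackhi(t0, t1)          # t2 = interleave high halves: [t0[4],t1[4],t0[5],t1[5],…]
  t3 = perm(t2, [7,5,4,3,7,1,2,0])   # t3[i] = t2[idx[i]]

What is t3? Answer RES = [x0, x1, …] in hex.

  t0: 93 1a 74 c0 49 68 4f ef
  t1: 49 68 4f ef 93 1a 74 c0
  t2: 49 93 68 1a 4f 74 ef c0
  t3: c0 74 4f 1a c0 93 68 49

RES = [ 0xc0  0x74  0x4f  0x1a  0xc0  0x93  0x68  0x49 ]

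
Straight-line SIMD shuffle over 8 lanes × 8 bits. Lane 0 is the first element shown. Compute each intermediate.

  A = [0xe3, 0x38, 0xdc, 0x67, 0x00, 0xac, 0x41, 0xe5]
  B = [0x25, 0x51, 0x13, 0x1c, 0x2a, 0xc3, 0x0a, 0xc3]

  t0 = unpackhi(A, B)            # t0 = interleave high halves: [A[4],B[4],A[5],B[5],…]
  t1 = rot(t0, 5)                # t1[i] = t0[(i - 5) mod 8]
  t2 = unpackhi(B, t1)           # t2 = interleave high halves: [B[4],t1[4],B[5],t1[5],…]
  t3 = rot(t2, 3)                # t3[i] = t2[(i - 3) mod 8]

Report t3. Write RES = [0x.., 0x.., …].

RES = [ 0x2a  0xc3  0xac  0x2a  0xc3  0xc3  0x00  0x0a ]

t0 = [0x00, 0x2a, 0xac, 0xc3, 0x41, 0x0a, 0xe5, 0xc3]
t1 = [0xc3, 0x41, 0x0a, 0xe5, 0xc3, 0x00, 0x2a, 0xac]
t2 = [0x2a, 0xc3, 0xc3, 0x00, 0x0a, 0x2a, 0xc3, 0xac]
t3 = [0x2a, 0xc3, 0xac, 0x2a, 0xc3, 0xc3, 0x00, 0x0a]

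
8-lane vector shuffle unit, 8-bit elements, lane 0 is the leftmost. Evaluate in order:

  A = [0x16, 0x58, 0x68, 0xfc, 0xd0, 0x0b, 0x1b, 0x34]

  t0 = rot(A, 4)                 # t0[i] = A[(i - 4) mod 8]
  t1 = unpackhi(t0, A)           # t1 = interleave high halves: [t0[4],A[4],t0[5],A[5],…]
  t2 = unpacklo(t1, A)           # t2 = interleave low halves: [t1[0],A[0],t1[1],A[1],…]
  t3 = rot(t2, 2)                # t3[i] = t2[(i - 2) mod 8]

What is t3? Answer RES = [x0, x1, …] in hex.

→ t0 |d0|0b|1b|34|16|58|68|fc|
→ t1 |16|d0|58|0b|68|1b|fc|34|
→ t2 |16|16|d0|58|58|68|0b|fc|
→ t3 |0b|fc|16|16|d0|58|58|68|

RES = [0x0b, 0xfc, 0x16, 0x16, 0xd0, 0x58, 0x58, 0x68]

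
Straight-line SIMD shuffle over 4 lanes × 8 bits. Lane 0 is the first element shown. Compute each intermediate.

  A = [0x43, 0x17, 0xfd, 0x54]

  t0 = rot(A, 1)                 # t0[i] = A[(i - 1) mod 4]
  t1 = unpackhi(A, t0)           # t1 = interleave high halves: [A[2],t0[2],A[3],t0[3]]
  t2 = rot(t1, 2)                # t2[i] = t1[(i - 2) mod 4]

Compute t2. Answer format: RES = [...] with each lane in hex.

t0 = [0x54, 0x43, 0x17, 0xfd]
t1 = [0xfd, 0x17, 0x54, 0xfd]
t2 = [0x54, 0xfd, 0xfd, 0x17]

RES = [ 0x54  0xfd  0xfd  0x17 ]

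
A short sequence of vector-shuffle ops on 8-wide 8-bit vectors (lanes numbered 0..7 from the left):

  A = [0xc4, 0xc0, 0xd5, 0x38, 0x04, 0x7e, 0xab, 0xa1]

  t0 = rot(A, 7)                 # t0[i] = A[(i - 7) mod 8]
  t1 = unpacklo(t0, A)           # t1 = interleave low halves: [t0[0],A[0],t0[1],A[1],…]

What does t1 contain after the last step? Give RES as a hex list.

RES = [ 0xc0  0xc4  0xd5  0xc0  0x38  0xd5  0x04  0x38 ]

→ t0 |c0|d5|38|04|7e|ab|a1|c4|
→ t1 |c0|c4|d5|c0|38|d5|04|38|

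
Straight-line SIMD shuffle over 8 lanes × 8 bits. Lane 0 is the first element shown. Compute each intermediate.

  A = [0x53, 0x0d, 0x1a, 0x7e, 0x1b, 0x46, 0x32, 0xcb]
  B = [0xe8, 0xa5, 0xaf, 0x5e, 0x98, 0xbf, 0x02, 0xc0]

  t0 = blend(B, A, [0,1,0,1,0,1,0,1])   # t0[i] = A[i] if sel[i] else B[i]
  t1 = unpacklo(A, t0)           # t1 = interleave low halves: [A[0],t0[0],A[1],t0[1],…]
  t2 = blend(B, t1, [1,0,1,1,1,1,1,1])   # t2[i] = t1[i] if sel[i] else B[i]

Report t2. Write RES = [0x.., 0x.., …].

→ t0 |e8|0d|af|7e|98|46|02|cb|
→ t1 |53|e8|0d|0d|1a|af|7e|7e|
→ t2 |53|a5|0d|0d|1a|af|7e|7e|

RES = [ 0x53  0xa5  0x0d  0x0d  0x1a  0xaf  0x7e  0x7e ]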